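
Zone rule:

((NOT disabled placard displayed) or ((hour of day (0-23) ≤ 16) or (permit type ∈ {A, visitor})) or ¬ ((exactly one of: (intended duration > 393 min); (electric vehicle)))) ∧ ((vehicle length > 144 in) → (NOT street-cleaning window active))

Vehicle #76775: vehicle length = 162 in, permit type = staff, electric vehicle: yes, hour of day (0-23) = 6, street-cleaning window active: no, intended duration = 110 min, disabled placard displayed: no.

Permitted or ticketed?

Permitted

Atomic conditions:
  NOT disabled placard displayed: no → true
  hour of day (0-23) ≤ 16: 6 ≤ 16 is true
  permit type ∈ {A, visitor}: staff is not in the set → false
  intended duration > 393 min: 110 > 393 is false
  electric vehicle: yes → true
  vehicle length > 144 in: 162 > 144 is true
  NOT street-cleaning window active: no → true
Combine:
[1.2] true OR false = true
[1.3.1] exactly-one(false, true) = true
[1.3] NOT true = false
[1] true OR true OR false = true
[2] true → true = true
[root] true AND true = true
Overall: true → permitted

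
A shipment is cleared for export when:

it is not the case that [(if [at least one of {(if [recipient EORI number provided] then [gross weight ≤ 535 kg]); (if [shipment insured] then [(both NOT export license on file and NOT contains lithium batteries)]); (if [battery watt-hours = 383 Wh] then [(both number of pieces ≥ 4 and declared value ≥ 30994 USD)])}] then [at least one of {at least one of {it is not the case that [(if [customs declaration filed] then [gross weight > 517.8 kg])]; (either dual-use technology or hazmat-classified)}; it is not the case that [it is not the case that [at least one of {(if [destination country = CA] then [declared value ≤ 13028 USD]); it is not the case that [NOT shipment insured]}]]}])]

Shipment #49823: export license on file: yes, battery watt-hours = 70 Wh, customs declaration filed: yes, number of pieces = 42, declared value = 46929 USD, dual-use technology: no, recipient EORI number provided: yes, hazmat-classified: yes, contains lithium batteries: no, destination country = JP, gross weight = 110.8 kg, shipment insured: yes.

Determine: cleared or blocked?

Atomic conditions:
  recipient EORI number provided: yes → true
  gross weight ≤ 535 kg: 110.8 ≤ 535 is true
  shipment insured: yes → true
  NOT export license on file: yes → false
  NOT contains lithium batteries: no → true
  battery watt-hours = 383 Wh: 70 == 383 is false
  number of pieces ≥ 4: 42 ≥ 4 is true
  declared value ≥ 30994 USD: 46929 ≥ 30994 is true
  customs declaration filed: yes → true
  gross weight > 517.8 kg: 110.8 > 517.8 is false
  dual-use technology: no → false
  hazmat-classified: yes → true
  destination country = CA: JP == CA is false
  declared value ≤ 13028 USD: 46929 ≤ 13028 is false
  NOT shipment insured: yes → false
Combine:
[1.1.1] true → true = true
[1.1.2.2] false AND true = false
[1.1.2] true → false = false
[1.1.3.2] true AND true = true
[1.1.3] false → true (antecedent false ⇒ implication holds) = true
[1.1] true OR false OR true = true
[1.2.1.1.1] true → false = false
[1.2.1.1] NOT false = true
[1.2.1.2] false OR true = true
[1.2.1] true OR true = true
[1.2.2.1.1.1] false → false (antecedent false ⇒ implication holds) = true
[1.2.2.1.1.2] NOT false = true
[1.2.2.1.1] true OR true = true
[1.2.2.1] NOT true = false
[1.2.2] NOT false = true
[1.2] true OR true = true
[1] true → true = true
[root] NOT true = false
Overall: false → blocked

Blocked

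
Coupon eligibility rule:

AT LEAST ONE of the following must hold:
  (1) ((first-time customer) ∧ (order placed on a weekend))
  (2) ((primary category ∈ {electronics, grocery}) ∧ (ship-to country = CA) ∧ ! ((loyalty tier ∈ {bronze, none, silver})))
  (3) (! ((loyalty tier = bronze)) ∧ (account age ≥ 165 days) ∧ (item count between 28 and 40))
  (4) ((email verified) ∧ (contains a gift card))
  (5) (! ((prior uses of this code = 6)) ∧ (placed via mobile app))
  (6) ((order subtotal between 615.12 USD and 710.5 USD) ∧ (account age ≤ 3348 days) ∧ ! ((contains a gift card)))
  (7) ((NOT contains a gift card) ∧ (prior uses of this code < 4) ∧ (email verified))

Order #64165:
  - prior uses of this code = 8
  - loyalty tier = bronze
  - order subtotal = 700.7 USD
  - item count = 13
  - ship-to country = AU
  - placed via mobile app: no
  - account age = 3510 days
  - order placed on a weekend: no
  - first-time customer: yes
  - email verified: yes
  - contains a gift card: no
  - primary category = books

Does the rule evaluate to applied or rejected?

Rejected

Atomic conditions:
  first-time customer: yes → true
  order placed on a weekend: no → false
  primary category ∈ {electronics, grocery}: books is not in the set → false
  ship-to country = CA: AU == CA is false
  loyalty tier ∈ {bronze, none, silver}: bronze is in the set → true
  loyalty tier = bronze: bronze == bronze is true
  account age ≥ 165 days: 3510 ≥ 165 is true
  item count between 28 and 40: 13 in [28, 40] is false
  email verified: yes → true
  contains a gift card: no → false
  prior uses of this code = 6: 8 == 6 is false
  placed via mobile app: no → false
  order subtotal between 615.12 USD and 710.5 USD: 700.7 in [615.12, 710.5] is true
  account age ≤ 3348 days: 3510 ≤ 3348 is false
  NOT contains a gift card: no → true
  prior uses of this code < 4: 8 < 4 is false
Combine:
[1] true AND false = false
[2.3] NOT true = false
[2] false AND false AND false = false
[3.1] NOT true = false
[3] false AND true AND false = false
[4] true AND false = false
[5.1] NOT false = true
[5] true AND false = false
[6.3] NOT false = true
[6] true AND false AND true = false
[7] true AND false AND true = false
[root] false OR false OR false OR false OR false OR false OR false = false
Overall: false → rejected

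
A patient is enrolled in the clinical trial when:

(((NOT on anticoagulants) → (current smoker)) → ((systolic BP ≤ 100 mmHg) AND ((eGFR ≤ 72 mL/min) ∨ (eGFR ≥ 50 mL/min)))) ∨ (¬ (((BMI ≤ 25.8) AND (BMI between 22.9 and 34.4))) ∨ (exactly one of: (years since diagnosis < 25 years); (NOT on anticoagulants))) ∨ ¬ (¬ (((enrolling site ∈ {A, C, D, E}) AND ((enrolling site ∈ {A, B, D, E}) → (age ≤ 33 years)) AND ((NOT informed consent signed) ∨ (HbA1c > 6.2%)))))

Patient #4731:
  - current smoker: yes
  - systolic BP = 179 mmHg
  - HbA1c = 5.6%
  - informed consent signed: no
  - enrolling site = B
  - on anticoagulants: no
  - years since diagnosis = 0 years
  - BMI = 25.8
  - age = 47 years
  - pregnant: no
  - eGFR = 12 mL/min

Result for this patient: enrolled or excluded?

Excluded

Atomic conditions:
  NOT on anticoagulants: no → true
  current smoker: yes → true
  systolic BP ≤ 100 mmHg: 179 ≤ 100 is false
  eGFR ≤ 72 mL/min: 12 ≤ 72 is true
  eGFR ≥ 50 mL/min: 12 ≥ 50 is false
  BMI ≤ 25.8: 25.8 ≤ 25.8 is true
  BMI between 22.9 and 34.4: 25.8 in [22.9, 34.4] is true
  years since diagnosis < 25 years: 0 < 25 is true
  enrolling site ∈ {A, C, D, E}: B is not in the set → false
  enrolling site ∈ {A, B, D, E}: B is in the set → true
  age ≤ 33 years: 47 ≤ 33 is false
  NOT informed consent signed: no → true
  HbA1c > 6.2%: 5.6 > 6.2 is false
Combine:
[1.1] true → true = true
[1.2.2] true OR false = true
[1.2] false AND true = false
[1] true → false = false
[2.1.1] true AND true = true
[2.1] NOT true = false
[2.2] exactly-one(true, true) = false
[2] false OR false = false
[3.1.1.2] true → false = false
[3.1.1.3] true OR false = true
[3.1.1] false AND false AND true = false
[3.1] NOT false = true
[3] NOT true = false
[root] false OR false OR false = false
Overall: false → excluded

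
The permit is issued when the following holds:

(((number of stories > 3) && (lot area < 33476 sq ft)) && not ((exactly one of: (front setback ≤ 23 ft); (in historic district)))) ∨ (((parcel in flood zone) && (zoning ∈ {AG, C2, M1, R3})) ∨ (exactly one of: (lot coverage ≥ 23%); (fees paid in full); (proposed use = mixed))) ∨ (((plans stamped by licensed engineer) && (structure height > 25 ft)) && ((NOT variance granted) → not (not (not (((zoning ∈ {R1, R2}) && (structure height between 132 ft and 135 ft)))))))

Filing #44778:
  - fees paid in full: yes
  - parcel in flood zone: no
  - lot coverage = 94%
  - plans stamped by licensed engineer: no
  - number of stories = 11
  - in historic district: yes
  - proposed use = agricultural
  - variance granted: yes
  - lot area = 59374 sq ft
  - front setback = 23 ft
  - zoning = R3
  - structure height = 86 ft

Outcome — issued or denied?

Denied

Atomic conditions:
  number of stories > 3: 11 > 3 is true
  lot area < 33476 sq ft: 59374 < 33476 is false
  front setback ≤ 23 ft: 23 ≤ 23 is true
  in historic district: yes → true
  parcel in flood zone: no → false
  zoning ∈ {AG, C2, M1, R3}: R3 is in the set → true
  lot coverage ≥ 23%: 94 ≥ 23 is true
  fees paid in full: yes → true
  proposed use = mixed: agricultural == mixed is false
  plans stamped by licensed engineer: no → false
  structure height > 25 ft: 86 > 25 is true
  NOT variance granted: yes → false
  zoning ∈ {R1, R2}: R3 is not in the set → false
  structure height between 132 ft and 135 ft: 86 in [132, 135] is false
Combine:
[1.1] true AND false = false
[1.2.1] exactly-one(true, true) = false
[1.2] NOT false = true
[1] false AND true = false
[2.1] false AND true = false
[2.2] exactly-one(true, true, false) = false
[2] false OR false = false
[3.1] false AND true = false
[3.2.2.1.1.1] false AND false = false
[3.2.2.1.1] NOT false = true
[3.2.2.1] NOT true = false
[3.2.2] NOT false = true
[3.2] false → true (antecedent false ⇒ implication holds) = true
[3] false AND true = false
[root] false OR false OR false = false
Overall: false → denied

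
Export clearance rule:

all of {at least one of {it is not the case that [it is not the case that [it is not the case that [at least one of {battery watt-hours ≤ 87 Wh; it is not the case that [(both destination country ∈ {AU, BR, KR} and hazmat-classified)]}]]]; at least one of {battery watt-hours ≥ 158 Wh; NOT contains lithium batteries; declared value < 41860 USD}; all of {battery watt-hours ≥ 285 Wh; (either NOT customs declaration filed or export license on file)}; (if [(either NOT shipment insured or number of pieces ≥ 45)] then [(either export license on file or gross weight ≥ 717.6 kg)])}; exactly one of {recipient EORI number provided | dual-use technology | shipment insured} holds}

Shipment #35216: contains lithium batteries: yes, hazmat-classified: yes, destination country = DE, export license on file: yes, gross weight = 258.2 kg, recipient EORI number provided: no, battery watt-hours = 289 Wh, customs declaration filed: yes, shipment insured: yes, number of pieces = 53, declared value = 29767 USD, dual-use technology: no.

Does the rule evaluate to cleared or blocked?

Atomic conditions:
  battery watt-hours ≤ 87 Wh: 289 ≤ 87 is false
  destination country ∈ {AU, BR, KR}: DE is not in the set → false
  hazmat-classified: yes → true
  battery watt-hours ≥ 158 Wh: 289 ≥ 158 is true
  NOT contains lithium batteries: yes → false
  declared value < 41860 USD: 29767 < 41860 is true
  battery watt-hours ≥ 285 Wh: 289 ≥ 285 is true
  NOT customs declaration filed: yes → false
  export license on file: yes → true
  NOT shipment insured: yes → false
  number of pieces ≥ 45: 53 ≥ 45 is true
  gross weight ≥ 717.6 kg: 258.2 ≥ 717.6 is false
  recipient EORI number provided: no → false
  dual-use technology: no → false
  shipment insured: yes → true
Combine:
[1.1.1.1.1.2.1] false AND true = false
[1.1.1.1.1.2] NOT false = true
[1.1.1.1.1] false OR true = true
[1.1.1.1] NOT true = false
[1.1.1] NOT false = true
[1.1] NOT true = false
[1.2] true OR false OR true = true
[1.3.2] false OR true = true
[1.3] true AND true = true
[1.4.1] false OR true = true
[1.4.2] true OR false = true
[1.4] true → true = true
[1] false OR true OR true OR true = true
[2] exactly-one(false, false, true) = true
[root] true AND true = true
Overall: true → cleared

Cleared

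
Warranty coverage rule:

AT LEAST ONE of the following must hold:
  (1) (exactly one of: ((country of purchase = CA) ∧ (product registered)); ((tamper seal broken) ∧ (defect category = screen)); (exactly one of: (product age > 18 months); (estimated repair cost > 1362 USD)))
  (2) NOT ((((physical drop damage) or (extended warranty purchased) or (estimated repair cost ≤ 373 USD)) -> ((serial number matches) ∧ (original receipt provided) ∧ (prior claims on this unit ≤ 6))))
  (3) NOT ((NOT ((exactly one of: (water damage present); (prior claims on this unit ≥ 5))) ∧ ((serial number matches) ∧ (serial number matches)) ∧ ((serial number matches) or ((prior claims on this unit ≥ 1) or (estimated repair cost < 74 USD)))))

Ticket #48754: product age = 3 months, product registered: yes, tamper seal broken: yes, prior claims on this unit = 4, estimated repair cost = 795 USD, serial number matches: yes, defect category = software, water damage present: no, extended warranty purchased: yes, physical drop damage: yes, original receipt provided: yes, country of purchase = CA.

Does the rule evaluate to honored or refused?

Atomic conditions:
  country of purchase = CA: CA == CA is true
  product registered: yes → true
  tamper seal broken: yes → true
  defect category = screen: software == screen is false
  product age > 18 months: 3 > 18 is false
  estimated repair cost > 1362 USD: 795 > 1362 is false
  physical drop damage: yes → true
  extended warranty purchased: yes → true
  estimated repair cost ≤ 373 USD: 795 ≤ 373 is false
  serial number matches: yes → true
  original receipt provided: yes → true
  prior claims on this unit ≤ 6: 4 ≤ 6 is true
  water damage present: no → false
  prior claims on this unit ≥ 5: 4 ≥ 5 is false
  prior claims on this unit ≥ 1: 4 ≥ 1 is true
  estimated repair cost < 74 USD: 795 < 74 is false
Combine:
[1.1] true AND true = true
[1.2] true AND false = false
[1.3] exactly-one(false, false) = false
[1] exactly-one(true, false, false) = true
[2.1.1] true OR true OR false = true
[2.1.2] true AND true AND true = true
[2.1] true → true = true
[2] NOT true = false
[3.1.1.1] exactly-one(false, false) = false
[3.1.1] NOT false = true
[3.1.2] true AND true = true
[3.1.3.2] true OR false = true
[3.1.3] true OR true = true
[3.1] true AND true AND true = true
[3] NOT true = false
[root] true OR false OR false = true
Overall: true → honored

Honored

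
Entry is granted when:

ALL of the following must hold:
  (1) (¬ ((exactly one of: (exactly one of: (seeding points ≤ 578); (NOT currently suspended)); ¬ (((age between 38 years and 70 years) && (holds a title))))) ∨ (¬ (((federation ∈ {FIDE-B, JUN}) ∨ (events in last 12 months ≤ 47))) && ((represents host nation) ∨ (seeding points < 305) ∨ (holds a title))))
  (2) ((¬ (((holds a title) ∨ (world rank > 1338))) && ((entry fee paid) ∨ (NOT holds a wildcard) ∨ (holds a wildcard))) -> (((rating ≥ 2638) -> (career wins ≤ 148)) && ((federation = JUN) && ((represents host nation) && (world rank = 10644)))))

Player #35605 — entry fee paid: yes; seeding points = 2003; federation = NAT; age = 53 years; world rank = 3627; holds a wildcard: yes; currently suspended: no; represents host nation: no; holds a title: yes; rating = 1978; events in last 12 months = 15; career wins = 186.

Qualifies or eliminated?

Atomic conditions:
  seeding points ≤ 578: 2003 ≤ 578 is false
  NOT currently suspended: no → true
  age between 38 years and 70 years: 53 in [38, 70] is true
  holds a title: yes → true
  federation ∈ {FIDE-B, JUN}: NAT is not in the set → false
  events in last 12 months ≤ 47: 15 ≤ 47 is true
  represents host nation: no → false
  seeding points < 305: 2003 < 305 is false
  world rank > 1338: 3627 > 1338 is true
  entry fee paid: yes → true
  NOT holds a wildcard: yes → false
  holds a wildcard: yes → true
  rating ≥ 2638: 1978 ≥ 2638 is false
  career wins ≤ 148: 186 ≤ 148 is false
  federation = JUN: NAT == JUN is false
  world rank = 10644: 3627 == 10644 is false
Combine:
[1.1.1.1] exactly-one(false, true) = true
[1.1.1.2.1] true AND true = true
[1.1.1.2] NOT true = false
[1.1.1] exactly-one(true, false) = true
[1.1] NOT true = false
[1.2.1.1] false OR true = true
[1.2.1] NOT true = false
[1.2.2] false OR false OR true = true
[1.2] false AND true = false
[1] false OR false = false
[2.1.1.1] true OR true = true
[2.1.1] NOT true = false
[2.1.2] true OR false OR true = true
[2.1] false AND true = false
[2.2.1] false → false (antecedent false ⇒ implication holds) = true
[2.2.2.2] false AND false = false
[2.2.2] false AND false = false
[2.2] true AND false = false
[2] false → false (antecedent false ⇒ implication holds) = true
[root] false AND true = false
Overall: false → eliminated

Eliminated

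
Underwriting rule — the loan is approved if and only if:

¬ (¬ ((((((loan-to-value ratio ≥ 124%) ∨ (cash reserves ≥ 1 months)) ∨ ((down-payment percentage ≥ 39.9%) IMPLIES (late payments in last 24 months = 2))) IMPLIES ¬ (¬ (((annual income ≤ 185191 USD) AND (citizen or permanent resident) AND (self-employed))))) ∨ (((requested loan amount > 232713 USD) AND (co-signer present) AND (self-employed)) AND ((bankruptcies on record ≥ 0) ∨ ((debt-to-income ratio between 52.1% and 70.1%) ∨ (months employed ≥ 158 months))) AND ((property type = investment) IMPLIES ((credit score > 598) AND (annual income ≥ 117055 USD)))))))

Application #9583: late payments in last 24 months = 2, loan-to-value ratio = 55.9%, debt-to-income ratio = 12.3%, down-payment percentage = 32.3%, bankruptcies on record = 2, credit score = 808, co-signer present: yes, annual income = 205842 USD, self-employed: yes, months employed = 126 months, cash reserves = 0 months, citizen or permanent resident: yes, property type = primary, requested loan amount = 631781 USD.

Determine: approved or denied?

Atomic conditions:
  loan-to-value ratio ≥ 124%: 55.9 ≥ 124 is false
  cash reserves ≥ 1 months: 0 ≥ 1 is false
  down-payment percentage ≥ 39.9%: 32.3 ≥ 39.9 is false
  late payments in last 24 months = 2: 2 == 2 is true
  annual income ≤ 185191 USD: 205842 ≤ 185191 is false
  citizen or permanent resident: yes → true
  self-employed: yes → true
  requested loan amount > 232713 USD: 631781 > 232713 is true
  co-signer present: yes → true
  bankruptcies on record ≥ 0: 2 ≥ 0 is true
  debt-to-income ratio between 52.1% and 70.1%: 12.3 in [52.1, 70.1] is false
  months employed ≥ 158 months: 126 ≥ 158 is false
  property type = investment: primary == investment is false
  credit score > 598: 808 > 598 is true
  annual income ≥ 117055 USD: 205842 ≥ 117055 is true
Combine:
[1.1.1.1.1] false OR false = false
[1.1.1.1.2] false → true (antecedent false ⇒ implication holds) = true
[1.1.1.1] false OR true = true
[1.1.1.2.1.1] false AND true AND true = false
[1.1.1.2.1] NOT false = true
[1.1.1.2] NOT true = false
[1.1.1] true → false = false
[1.1.2.1] true AND true AND true = true
[1.1.2.2.2] false OR false = false
[1.1.2.2] true OR false = true
[1.1.2.3.2] true AND true = true
[1.1.2.3] false → true (antecedent false ⇒ implication holds) = true
[1.1.2] true AND true AND true = true
[1.1] false OR true = true
[1] NOT true = false
[root] NOT false = true
Overall: true → approved

Approved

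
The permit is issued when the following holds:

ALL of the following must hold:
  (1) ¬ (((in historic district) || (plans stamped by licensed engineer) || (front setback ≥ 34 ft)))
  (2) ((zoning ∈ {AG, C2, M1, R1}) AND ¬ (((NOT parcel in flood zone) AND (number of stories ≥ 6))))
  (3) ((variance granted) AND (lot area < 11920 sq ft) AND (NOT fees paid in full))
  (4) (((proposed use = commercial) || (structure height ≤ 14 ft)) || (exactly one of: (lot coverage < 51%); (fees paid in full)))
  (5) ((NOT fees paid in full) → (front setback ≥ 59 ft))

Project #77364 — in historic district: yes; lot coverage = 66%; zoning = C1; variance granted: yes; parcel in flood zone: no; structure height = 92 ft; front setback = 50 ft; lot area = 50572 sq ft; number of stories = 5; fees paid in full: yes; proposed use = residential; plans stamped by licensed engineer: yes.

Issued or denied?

Denied

Atomic conditions:
  in historic district: yes → true
  plans stamped by licensed engineer: yes → true
  front setback ≥ 34 ft: 50 ≥ 34 is true
  zoning ∈ {AG, C2, M1, R1}: C1 is not in the set → false
  NOT parcel in flood zone: no → true
  number of stories ≥ 6: 5 ≥ 6 is false
  variance granted: yes → true
  lot area < 11920 sq ft: 50572 < 11920 is false
  NOT fees paid in full: yes → false
  proposed use = commercial: residential == commercial is false
  structure height ≤ 14 ft: 92 ≤ 14 is false
  lot coverage < 51%: 66 < 51 is false
  fees paid in full: yes → true
  front setback ≥ 59 ft: 50 ≥ 59 is false
Combine:
[1.1] true OR true OR true = true
[1] NOT true = false
[2.2.1] true AND false = false
[2.2] NOT false = true
[2] false AND true = false
[3] true AND false AND false = false
[4.1] false OR false = false
[4.2] exactly-one(false, true) = true
[4] false OR true = true
[5] false → false (antecedent false ⇒ implication holds) = true
[root] false AND false AND false AND true AND true = false
Overall: false → denied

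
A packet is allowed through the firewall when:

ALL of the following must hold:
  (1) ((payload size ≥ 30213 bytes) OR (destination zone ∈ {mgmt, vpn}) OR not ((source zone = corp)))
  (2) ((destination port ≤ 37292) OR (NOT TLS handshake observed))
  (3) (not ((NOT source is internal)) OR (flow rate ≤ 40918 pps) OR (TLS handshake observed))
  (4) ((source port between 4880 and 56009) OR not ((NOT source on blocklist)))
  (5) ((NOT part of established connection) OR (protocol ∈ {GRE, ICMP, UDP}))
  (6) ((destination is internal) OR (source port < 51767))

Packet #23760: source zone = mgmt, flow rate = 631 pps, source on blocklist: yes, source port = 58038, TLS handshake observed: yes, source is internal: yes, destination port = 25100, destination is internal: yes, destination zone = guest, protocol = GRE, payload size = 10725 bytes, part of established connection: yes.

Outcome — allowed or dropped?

Atomic conditions:
  payload size ≥ 30213 bytes: 10725 ≥ 30213 is false
  destination zone ∈ {mgmt, vpn}: guest is not in the set → false
  source zone = corp: mgmt == corp is false
  destination port ≤ 37292: 25100 ≤ 37292 is true
  NOT TLS handshake observed: yes → false
  NOT source is internal: yes → false
  flow rate ≤ 40918 pps: 631 ≤ 40918 is true
  TLS handshake observed: yes → true
  source port between 4880 and 56009: 58038 in [4880, 56009] is false
  NOT source on blocklist: yes → false
  NOT part of established connection: yes → false
  protocol ∈ {GRE, ICMP, UDP}: GRE is in the set → true
  destination is internal: yes → true
  source port < 51767: 58038 < 51767 is false
Combine:
[1.3] NOT false = true
[1] false OR false OR true = true
[2] true OR false = true
[3.1] NOT false = true
[3] true OR true OR true = true
[4.2] NOT false = true
[4] false OR true = true
[5] false OR true = true
[6] true OR false = true
[root] true AND true AND true AND true AND true AND true = true
Overall: true → allowed

Allowed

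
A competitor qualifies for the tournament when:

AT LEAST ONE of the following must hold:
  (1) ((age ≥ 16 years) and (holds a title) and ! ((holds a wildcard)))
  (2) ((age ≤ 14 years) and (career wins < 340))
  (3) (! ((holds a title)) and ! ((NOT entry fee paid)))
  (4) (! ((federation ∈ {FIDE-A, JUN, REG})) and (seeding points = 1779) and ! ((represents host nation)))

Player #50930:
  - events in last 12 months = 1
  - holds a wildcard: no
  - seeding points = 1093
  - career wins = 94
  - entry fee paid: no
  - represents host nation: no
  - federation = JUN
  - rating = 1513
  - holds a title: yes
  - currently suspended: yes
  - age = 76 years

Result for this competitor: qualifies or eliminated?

Qualifies

Atomic conditions:
  age ≥ 16 years: 76 ≥ 16 is true
  holds a title: yes → true
  holds a wildcard: no → false
  age ≤ 14 years: 76 ≤ 14 is false
  career wins < 340: 94 < 340 is true
  NOT entry fee paid: no → true
  federation ∈ {FIDE-A, JUN, REG}: JUN is in the set → true
  seeding points = 1779: 1093 == 1779 is false
  represents host nation: no → false
Combine:
[1.3] NOT false = true
[1] true AND true AND true = true
[2] false AND true = false
[3.1] NOT true = false
[3.2] NOT true = false
[3] false AND false = false
[4.1] NOT true = false
[4.3] NOT false = true
[4] false AND false AND true = false
[root] true OR false OR false OR false = true
Overall: true → qualifies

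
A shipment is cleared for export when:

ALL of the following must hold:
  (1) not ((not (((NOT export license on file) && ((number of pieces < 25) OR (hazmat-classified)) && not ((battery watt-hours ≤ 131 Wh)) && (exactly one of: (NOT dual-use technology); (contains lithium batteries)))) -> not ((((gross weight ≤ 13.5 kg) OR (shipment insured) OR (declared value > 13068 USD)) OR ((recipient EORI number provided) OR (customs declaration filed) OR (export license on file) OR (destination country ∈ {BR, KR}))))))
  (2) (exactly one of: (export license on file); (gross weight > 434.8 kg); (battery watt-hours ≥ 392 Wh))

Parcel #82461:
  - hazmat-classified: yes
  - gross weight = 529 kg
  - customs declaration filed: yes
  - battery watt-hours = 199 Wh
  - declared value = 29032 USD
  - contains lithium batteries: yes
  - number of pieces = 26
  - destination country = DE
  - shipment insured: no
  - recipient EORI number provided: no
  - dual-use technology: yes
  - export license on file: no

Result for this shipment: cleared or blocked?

Blocked

Atomic conditions:
  NOT export license on file: no → true
  number of pieces < 25: 26 < 25 is false
  hazmat-classified: yes → true
  battery watt-hours ≤ 131 Wh: 199 ≤ 131 is false
  NOT dual-use technology: yes → false
  contains lithium batteries: yes → true
  gross weight ≤ 13.5 kg: 529 ≤ 13.5 is false
  shipment insured: no → false
  declared value > 13068 USD: 29032 > 13068 is true
  recipient EORI number provided: no → false
  customs declaration filed: yes → true
  export license on file: no → false
  destination country ∈ {BR, KR}: DE is not in the set → false
  gross weight > 434.8 kg: 529 > 434.8 is true
  battery watt-hours ≥ 392 Wh: 199 ≥ 392 is false
Combine:
[1.1.1.1.2] false OR true = true
[1.1.1.1.3] NOT false = true
[1.1.1.1.4] exactly-one(false, true) = true
[1.1.1.1] true AND true AND true AND true = true
[1.1.1] NOT true = false
[1.1.2.1.1] false OR false OR true = true
[1.1.2.1.2] false OR true OR false OR false = true
[1.1.2.1] true OR true = true
[1.1.2] NOT true = false
[1.1] false → false (antecedent false ⇒ implication holds) = true
[1] NOT true = false
[2] exactly-one(false, true, false) = true
[root] false AND true = false
Overall: false → blocked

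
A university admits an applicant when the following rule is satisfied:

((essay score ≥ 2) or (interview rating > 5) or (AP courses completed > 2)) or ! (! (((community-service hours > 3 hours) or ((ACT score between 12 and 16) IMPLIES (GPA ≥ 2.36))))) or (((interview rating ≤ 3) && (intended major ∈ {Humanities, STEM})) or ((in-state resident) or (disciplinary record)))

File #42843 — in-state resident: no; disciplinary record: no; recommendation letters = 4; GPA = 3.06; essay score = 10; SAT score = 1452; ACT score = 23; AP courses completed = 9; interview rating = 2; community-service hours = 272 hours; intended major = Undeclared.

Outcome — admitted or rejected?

Admitted

Atomic conditions:
  essay score ≥ 2: 10 ≥ 2 is true
  interview rating > 5: 2 > 5 is false
  AP courses completed > 2: 9 > 2 is true
  community-service hours > 3 hours: 272 > 3 is true
  ACT score between 12 and 16: 23 in [12, 16] is false
  GPA ≥ 2.36: 3.06 ≥ 2.36 is true
  interview rating ≤ 3: 2 ≤ 3 is true
  intended major ∈ {Humanities, STEM}: Undeclared is not in the set → false
  in-state resident: no → false
  disciplinary record: no → false
Combine:
[1] true OR false OR true = true
[2.1.1.2] false → true (antecedent false ⇒ implication holds) = true
[2.1.1] true OR true = true
[2.1] NOT true = false
[2] NOT false = true
[3.1] true AND false = false
[3.2] false OR false = false
[3] false OR false = false
[root] true OR true OR false = true
Overall: true → admitted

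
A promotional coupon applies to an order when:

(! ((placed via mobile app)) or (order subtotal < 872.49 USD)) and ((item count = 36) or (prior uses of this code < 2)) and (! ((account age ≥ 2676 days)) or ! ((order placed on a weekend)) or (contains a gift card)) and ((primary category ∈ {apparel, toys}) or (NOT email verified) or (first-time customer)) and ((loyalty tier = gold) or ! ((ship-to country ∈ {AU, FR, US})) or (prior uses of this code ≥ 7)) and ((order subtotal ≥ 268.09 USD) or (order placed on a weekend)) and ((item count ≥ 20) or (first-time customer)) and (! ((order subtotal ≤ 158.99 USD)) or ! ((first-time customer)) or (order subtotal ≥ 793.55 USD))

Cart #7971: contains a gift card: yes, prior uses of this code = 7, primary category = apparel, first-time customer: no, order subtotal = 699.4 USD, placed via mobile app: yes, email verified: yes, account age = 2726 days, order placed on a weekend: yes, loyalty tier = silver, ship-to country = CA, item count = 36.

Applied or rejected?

Applied

Atomic conditions:
  placed via mobile app: yes → true
  order subtotal < 872.49 USD: 699.4 < 872.49 is true
  item count = 36: 36 == 36 is true
  prior uses of this code < 2: 7 < 2 is false
  account age ≥ 2676 days: 2726 ≥ 2676 is true
  order placed on a weekend: yes → true
  contains a gift card: yes → true
  primary category ∈ {apparel, toys}: apparel is in the set → true
  NOT email verified: yes → false
  first-time customer: no → false
  loyalty tier = gold: silver == gold is false
  ship-to country ∈ {AU, FR, US}: CA is not in the set → false
  prior uses of this code ≥ 7: 7 ≥ 7 is true
  order subtotal ≥ 268.09 USD: 699.4 ≥ 268.09 is true
  item count ≥ 20: 36 ≥ 20 is true
  order subtotal ≤ 158.99 USD: 699.4 ≤ 158.99 is false
  order subtotal ≥ 793.55 USD: 699.4 ≥ 793.55 is false
Combine:
[1.1] NOT true = false
[1] false OR true = true
[2] true OR false = true
[3.1] NOT true = false
[3.2] NOT true = false
[3] false OR false OR true = true
[4] true OR false OR false = true
[5.2] NOT false = true
[5] false OR true OR true = true
[6] true OR true = true
[7] true OR false = true
[8.1] NOT false = true
[8.2] NOT false = true
[8] true OR true OR false = true
[root] true AND true AND true AND true AND true AND true AND true AND true = true
Overall: true → applied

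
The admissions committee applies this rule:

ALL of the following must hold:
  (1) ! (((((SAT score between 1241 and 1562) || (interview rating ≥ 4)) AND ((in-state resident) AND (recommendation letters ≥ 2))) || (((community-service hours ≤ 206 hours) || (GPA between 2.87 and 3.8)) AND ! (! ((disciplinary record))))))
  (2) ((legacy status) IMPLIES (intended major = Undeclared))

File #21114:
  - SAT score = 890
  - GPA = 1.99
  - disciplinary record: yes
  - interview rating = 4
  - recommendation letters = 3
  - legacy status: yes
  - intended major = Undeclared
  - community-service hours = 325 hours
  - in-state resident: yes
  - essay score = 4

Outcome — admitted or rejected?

Atomic conditions:
  SAT score between 1241 and 1562: 890 in [1241, 1562] is false
  interview rating ≥ 4: 4 ≥ 4 is true
  in-state resident: yes → true
  recommendation letters ≥ 2: 3 ≥ 2 is true
  community-service hours ≤ 206 hours: 325 ≤ 206 is false
  GPA between 2.87 and 3.8: 1.99 in [2.87, 3.8] is false
  disciplinary record: yes → true
  legacy status: yes → true
  intended major = Undeclared: Undeclared == Undeclared is true
Combine:
[1.1.1.1] false OR true = true
[1.1.1.2] true AND true = true
[1.1.1] true AND true = true
[1.1.2.1] false OR false = false
[1.1.2.2.1] NOT true = false
[1.1.2.2] NOT false = true
[1.1.2] false AND true = false
[1.1] true OR false = true
[1] NOT true = false
[2] true → true = true
[root] false AND true = false
Overall: false → rejected

Rejected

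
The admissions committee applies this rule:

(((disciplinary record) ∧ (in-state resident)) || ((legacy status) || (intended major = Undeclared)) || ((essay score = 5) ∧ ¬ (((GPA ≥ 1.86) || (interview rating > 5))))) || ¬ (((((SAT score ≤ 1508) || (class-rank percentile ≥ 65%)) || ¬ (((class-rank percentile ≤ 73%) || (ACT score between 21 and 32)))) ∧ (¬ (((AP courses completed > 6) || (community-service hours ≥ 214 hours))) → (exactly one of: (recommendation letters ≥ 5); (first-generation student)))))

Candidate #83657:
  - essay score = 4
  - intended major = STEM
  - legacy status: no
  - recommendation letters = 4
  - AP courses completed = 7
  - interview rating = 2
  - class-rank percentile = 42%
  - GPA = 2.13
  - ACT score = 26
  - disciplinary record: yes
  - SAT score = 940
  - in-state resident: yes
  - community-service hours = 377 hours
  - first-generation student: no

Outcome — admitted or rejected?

Atomic conditions:
  disciplinary record: yes → true
  in-state resident: yes → true
  legacy status: no → false
  intended major = Undeclared: STEM == Undeclared is false
  essay score = 5: 4 == 5 is false
  GPA ≥ 1.86: 2.13 ≥ 1.86 is true
  interview rating > 5: 2 > 5 is false
  SAT score ≤ 1508: 940 ≤ 1508 is true
  class-rank percentile ≥ 65%: 42 ≥ 65 is false
  class-rank percentile ≤ 73%: 42 ≤ 73 is true
  ACT score between 21 and 32: 26 in [21, 32] is true
  AP courses completed > 6: 7 > 6 is true
  community-service hours ≥ 214 hours: 377 ≥ 214 is true
  recommendation letters ≥ 5: 4 ≥ 5 is false
  first-generation student: no → false
Combine:
[1.1] true AND true = true
[1.2] false OR false = false
[1.3.2.1] true OR false = true
[1.3.2] NOT true = false
[1.3] false AND false = false
[1] true OR false OR false = true
[2.1.1.1] true OR false = true
[2.1.1.2.1] true OR true = true
[2.1.1.2] NOT true = false
[2.1.1] true OR false = true
[2.1.2.1.1] true OR true = true
[2.1.2.1] NOT true = false
[2.1.2.2] exactly-one(false, false) = false
[2.1.2] false → false (antecedent false ⇒ implication holds) = true
[2.1] true AND true = true
[2] NOT true = false
[root] true OR false = true
Overall: true → admitted

Admitted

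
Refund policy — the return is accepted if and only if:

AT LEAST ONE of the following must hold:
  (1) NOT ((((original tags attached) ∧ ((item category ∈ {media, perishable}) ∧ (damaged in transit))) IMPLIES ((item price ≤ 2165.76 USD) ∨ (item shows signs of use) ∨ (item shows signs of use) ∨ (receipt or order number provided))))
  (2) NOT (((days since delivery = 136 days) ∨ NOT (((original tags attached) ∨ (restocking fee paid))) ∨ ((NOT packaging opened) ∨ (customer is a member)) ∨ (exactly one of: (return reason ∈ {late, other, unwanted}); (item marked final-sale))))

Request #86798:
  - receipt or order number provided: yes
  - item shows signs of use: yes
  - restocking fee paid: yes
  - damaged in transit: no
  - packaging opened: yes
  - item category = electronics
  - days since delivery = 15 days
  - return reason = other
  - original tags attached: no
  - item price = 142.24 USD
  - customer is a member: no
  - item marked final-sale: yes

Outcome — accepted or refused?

Accepted

Atomic conditions:
  original tags attached: no → false
  item category ∈ {media, perishable}: electronics is not in the set → false
  damaged in transit: no → false
  item price ≤ 2165.76 USD: 142.24 ≤ 2165.76 is true
  item shows signs of use: yes → true
  receipt or order number provided: yes → true
  days since delivery = 136 days: 15 == 136 is false
  restocking fee paid: yes → true
  NOT packaging opened: yes → false
  customer is a member: no → false
  return reason ∈ {late, other, unwanted}: other is in the set → true
  item marked final-sale: yes → true
Combine:
[1.1.1.2] false AND false = false
[1.1.1] false AND false = false
[1.1.2] true OR true OR true OR true = true
[1.1] false → true (antecedent false ⇒ implication holds) = true
[1] NOT true = false
[2.1.2.1] false OR true = true
[2.1.2] NOT true = false
[2.1.3] false OR false = false
[2.1.4] exactly-one(true, true) = false
[2.1] false OR false OR false OR false = false
[2] NOT false = true
[root] false OR true = true
Overall: true → accepted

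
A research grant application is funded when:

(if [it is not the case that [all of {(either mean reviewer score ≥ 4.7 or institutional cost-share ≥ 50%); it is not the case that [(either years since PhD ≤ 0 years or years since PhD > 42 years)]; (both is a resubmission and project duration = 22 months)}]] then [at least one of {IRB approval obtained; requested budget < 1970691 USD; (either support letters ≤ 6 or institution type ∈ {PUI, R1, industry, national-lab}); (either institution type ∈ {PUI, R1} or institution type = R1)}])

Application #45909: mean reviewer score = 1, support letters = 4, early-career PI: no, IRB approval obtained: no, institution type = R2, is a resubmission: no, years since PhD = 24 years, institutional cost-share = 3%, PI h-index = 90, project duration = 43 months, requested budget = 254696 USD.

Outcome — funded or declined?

Funded

Atomic conditions:
  mean reviewer score ≥ 4.7: 1 ≥ 4.7 is false
  institutional cost-share ≥ 50%: 3 ≥ 50 is false
  years since PhD ≤ 0 years: 24 ≤ 0 is false
  years since PhD > 42 years: 24 > 42 is false
  is a resubmission: no → false
  project duration = 22 months: 43 == 22 is false
  IRB approval obtained: no → false
  requested budget < 1970691 USD: 254696 < 1970691 is true
  support letters ≤ 6: 4 ≤ 6 is true
  institution type ∈ {PUI, R1, industry, national-lab}: R2 is not in the set → false
  institution type ∈ {PUI, R1}: R2 is not in the set → false
  institution type = R1: R2 == R1 is false
Combine:
[1.1.1] false OR false = false
[1.1.2.1] false OR false = false
[1.1.2] NOT false = true
[1.1.3] false AND false = false
[1.1] false AND true AND false = false
[1] NOT false = true
[2.3] true OR false = true
[2.4] false OR false = false
[2] false OR true OR true OR false = true
[root] true → true = true
Overall: true → funded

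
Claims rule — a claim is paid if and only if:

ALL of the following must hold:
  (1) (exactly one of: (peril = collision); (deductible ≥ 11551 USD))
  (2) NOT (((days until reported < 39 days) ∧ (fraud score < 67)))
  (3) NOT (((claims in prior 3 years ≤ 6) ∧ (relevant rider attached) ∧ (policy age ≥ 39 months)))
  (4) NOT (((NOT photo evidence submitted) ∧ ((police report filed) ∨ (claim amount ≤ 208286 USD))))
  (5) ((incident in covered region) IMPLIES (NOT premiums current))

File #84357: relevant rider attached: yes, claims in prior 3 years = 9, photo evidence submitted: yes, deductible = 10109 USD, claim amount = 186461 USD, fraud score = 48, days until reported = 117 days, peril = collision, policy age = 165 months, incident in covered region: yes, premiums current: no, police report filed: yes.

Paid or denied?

Atomic conditions:
  peril = collision: collision == collision is true
  deductible ≥ 11551 USD: 10109 ≥ 11551 is false
  days until reported < 39 days: 117 < 39 is false
  fraud score < 67: 48 < 67 is true
  claims in prior 3 years ≤ 6: 9 ≤ 6 is false
  relevant rider attached: yes → true
  policy age ≥ 39 months: 165 ≥ 39 is true
  NOT photo evidence submitted: yes → false
  police report filed: yes → true
  claim amount ≤ 208286 USD: 186461 ≤ 208286 is true
  incident in covered region: yes → true
  NOT premiums current: no → true
Combine:
[1] exactly-one(true, false) = true
[2.1] false AND true = false
[2] NOT false = true
[3.1] false AND true AND true = false
[3] NOT false = true
[4.1.2] true OR true = true
[4.1] false AND true = false
[4] NOT false = true
[5] true → true = true
[root] true AND true AND true AND true AND true = true
Overall: true → paid

Paid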